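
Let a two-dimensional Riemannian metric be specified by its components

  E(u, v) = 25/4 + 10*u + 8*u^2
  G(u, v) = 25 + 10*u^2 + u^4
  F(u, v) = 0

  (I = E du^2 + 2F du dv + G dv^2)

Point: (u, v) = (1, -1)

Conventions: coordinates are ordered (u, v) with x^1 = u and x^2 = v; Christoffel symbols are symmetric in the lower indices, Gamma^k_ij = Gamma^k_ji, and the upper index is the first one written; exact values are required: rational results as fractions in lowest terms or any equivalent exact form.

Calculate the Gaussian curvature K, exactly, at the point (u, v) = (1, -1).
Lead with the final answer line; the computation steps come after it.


Answer: K = -60/9409

E = 97/4, F = 0, G = 36, EG - F^2 = 873 at the point
E_u = 26, E_v = 0, F_u = 0, F_v = 0, G_u = 24, G_v = 0
E_vv = 0, F_uv = 0, G_uu = 32
Using the Brioschi determinant formula for K from the metric derivatives:
M1 = [[-E_vv/2 + F_uv - G_uu/2, E_u/2, F_u - E_v/2], [F_v - G_u/2, E, F], [G_v/2, F, G]] = [[-16, 13, 0], [-12, 97/4, 0], [0, 0, 36]]; det M1 = -8352
M2 = [[0, E_v/2, G_u/2], [E_v/2, E, F], [G_u/2, F, G]] = [[0, 0, 12], [0, 97/4, 0], [12, 0, 36]]; det M2 = -3492
det M1 - det M2 = -4860; K = -4860 / (873)^2 = -60/9409


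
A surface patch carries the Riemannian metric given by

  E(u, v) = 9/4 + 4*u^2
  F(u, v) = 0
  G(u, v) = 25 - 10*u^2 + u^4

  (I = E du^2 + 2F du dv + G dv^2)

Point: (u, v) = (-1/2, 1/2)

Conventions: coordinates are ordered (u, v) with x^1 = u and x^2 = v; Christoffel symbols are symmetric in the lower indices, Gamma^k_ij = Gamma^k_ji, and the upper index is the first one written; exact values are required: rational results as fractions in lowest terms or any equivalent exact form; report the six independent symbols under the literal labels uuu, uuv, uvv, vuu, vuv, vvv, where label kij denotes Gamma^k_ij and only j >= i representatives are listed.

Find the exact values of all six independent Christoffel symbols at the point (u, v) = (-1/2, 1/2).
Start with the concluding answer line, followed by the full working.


Answer: Gamma_uuu = -8/13, Gamma_uuv = 0, Gamma_uvv = -19/13, Gamma_vuu = 0, Gamma_vuv = 4/19, Gamma_vvv = 0

E = 13/4, F = 0, G = 361/16 at the point
E_u = -4, E_v = 0, F_u = 0, F_v = 0, G_u = 19/2, G_v = 0
EG - F^2 = 4693/64;  g^inv = (64/4693) * [[361/16, 0], [0, 13/4]]
first-kind symbols [ij,l] = (1/2)(d_i g_jl + d_j g_il - d_l g_ij): [uu,u] = E_u/2 = -2, [uu,v] = F_u - E_v/2 = 0, [uv,u] = E_v/2 = 0, [uv,v] = G_u/2 = 19/4, [vv,u] = F_v - G_u/2 = -19/4, [vv,v] = G_v/2 = 0
Gamma^u_ij = (G*[ij,u] - F*[ij,v])/(EG - F^2), Gamma^v_ij = (E*[ij,v] - F*[ij,u])/(EG - F^2)


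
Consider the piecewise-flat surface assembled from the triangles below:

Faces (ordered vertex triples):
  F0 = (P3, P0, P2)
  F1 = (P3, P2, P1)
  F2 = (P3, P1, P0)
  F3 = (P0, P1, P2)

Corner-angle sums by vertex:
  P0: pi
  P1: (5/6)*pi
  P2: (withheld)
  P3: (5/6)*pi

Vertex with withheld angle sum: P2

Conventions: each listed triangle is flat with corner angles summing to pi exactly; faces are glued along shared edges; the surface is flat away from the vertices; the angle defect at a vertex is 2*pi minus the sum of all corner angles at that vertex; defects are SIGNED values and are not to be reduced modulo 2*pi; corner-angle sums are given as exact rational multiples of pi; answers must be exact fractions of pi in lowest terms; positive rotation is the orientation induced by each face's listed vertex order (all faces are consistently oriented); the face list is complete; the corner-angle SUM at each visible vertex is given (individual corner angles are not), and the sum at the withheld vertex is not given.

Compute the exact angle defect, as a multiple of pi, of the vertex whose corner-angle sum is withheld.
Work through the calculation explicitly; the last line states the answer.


V = 4, E = 6, F = 4; chi = V - E + F = 2
Gauss-Bonnet: total defect = 2*pi*chi = 4*pi; visible defects sum to (10/3)*pi

Answer: defect(P2) = (2/3)*pi


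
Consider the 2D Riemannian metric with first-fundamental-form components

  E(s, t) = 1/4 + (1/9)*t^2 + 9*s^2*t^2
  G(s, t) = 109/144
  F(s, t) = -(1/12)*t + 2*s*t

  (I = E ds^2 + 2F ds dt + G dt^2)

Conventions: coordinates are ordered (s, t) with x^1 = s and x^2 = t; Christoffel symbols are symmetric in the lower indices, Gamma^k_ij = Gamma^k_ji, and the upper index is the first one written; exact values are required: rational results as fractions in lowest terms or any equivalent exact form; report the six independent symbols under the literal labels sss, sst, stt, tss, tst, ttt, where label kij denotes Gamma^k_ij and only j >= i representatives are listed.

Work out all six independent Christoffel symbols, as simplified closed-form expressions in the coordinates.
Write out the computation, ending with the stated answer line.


E = 1/4 + (1/9)*t^2 + 9*s^2*t^2; F = -(1/12)*t + 2*s*t; G = 109/144
Gamma^k_ij = (1/2) g^{kl} (d_i g_jl + d_j g_il - d_l g_ij), with g^inv = (1/(EG-F^2)) [[G, -F], [-F, E]]
first partials: E_s = 18*s*t^2, E_t = (2/9)*t + 18*s^2*t, F_s = 2*t, F_t = -1/12 + 2*s, G_s = 0, G_t = 0
D = EG - F^2 = 109/576 + (25/324)*t^2 + (1/3)*s*t^2 + (45/16)*s^2*t^2
expanded: Gamma^s_ss = (G E_s - 2F F_s + F E_t)/(2D), Gamma^s_st = (G E_t - F G_s)/(2D), Gamma^s_tt = (2G F_t - G G_s - F G_t)/(2D), Gamma^t_ss = (2E F_s - E E_t - F E_s)/(2D), Gamma^t_st = (E G_s - F E_t)/(2D), Gamma^t_tt = (E G_t - 2F F_t + F G_s)/(2D); substitute and cancel common factors

Answer: Gamma_sss = (93312*s^3*t^2 - 3888*s^2*t^2 + 15732*s*t^2 + 816*t^2)/(14580*s^2*t^2 + 1728*s*t^2 + 400*t^2 + 981), Gamma_sst = (35316*s^2*t + 436*t)/(14580*s^2*t^2 + 1728*s*t^2 + 400*t^2 + 981), Gamma_stt = (7848*s - 327)/(14580*s^2*t^2 + 1728*s*t^2 + 400*t^2 + 981), Gamma_tss = (-419904*s^4*t^3 - 10368*s^2*t^3 - 11664*s^2*t + 3888*s*t^3 + 1088*t^3 + 2448*t)/(14580*s^2*t^2 + 1728*s*t^2 + 400*t^2 + 981), Gamma_tst = (-93312*s^3*t^2 + 3888*s^2*t^2 - 1152*s*t^2 + 48*t^2)/(14580*s^2*t^2 + 1728*s*t^2 + 400*t^2 + 981), Gamma_ttt = (-20736*s^2*t + 1728*s*t - 36*t)/(14580*s^2*t^2 + 1728*s*t^2 + 400*t^2 + 981)


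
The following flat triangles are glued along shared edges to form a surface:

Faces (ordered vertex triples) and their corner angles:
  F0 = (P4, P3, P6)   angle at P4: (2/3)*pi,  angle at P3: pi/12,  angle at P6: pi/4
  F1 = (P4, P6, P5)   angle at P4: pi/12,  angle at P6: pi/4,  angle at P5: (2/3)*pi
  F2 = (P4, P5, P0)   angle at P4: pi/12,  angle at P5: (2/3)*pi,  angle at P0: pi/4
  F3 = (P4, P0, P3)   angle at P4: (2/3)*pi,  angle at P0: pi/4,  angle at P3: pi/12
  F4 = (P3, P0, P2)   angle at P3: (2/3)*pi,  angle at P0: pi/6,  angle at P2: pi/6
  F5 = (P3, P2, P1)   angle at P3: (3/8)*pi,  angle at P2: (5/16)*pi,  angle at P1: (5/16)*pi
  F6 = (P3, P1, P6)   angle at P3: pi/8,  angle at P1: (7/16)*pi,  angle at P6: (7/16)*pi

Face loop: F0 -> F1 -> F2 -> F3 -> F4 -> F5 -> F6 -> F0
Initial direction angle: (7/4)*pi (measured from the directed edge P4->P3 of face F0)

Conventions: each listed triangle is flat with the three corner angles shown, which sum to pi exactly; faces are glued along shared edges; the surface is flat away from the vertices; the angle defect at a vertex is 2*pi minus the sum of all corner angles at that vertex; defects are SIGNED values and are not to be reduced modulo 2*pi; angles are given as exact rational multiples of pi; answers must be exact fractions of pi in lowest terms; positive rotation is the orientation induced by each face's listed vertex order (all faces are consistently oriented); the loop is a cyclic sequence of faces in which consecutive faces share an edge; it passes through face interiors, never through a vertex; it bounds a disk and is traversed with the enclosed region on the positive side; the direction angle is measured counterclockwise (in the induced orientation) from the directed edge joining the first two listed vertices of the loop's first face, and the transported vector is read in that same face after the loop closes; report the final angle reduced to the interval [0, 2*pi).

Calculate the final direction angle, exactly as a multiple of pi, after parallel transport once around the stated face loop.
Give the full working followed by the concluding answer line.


enclosed vertex P3: corner angles sum to (4/3)*pi, defect = 2*pi - (4/3)*pi = (2/3)*pi
enclosed vertex P4: corner angles sum to (3/2)*pi, defect = 2*pi - (3/2)*pi = pi/2
the final direction is the initial angle plus the enclosed defects, taken mod 2*pi in the induced orientation
final angle = (7/4)*pi + (7/6)*pi = (11/12)*pi (mod 2*pi)

Answer: final direction angle = (11/12)*pi


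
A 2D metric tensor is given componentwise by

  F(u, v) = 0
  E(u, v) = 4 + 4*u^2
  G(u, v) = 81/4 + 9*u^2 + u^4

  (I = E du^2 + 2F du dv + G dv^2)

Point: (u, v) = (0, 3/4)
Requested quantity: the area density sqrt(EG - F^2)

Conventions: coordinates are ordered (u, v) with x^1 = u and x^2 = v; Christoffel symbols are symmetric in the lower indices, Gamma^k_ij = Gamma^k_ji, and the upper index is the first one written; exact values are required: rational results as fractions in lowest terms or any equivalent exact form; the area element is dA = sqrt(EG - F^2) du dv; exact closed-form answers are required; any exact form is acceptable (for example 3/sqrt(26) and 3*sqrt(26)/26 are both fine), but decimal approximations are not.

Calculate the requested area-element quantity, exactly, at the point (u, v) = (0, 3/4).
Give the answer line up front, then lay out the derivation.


Answer: sqrt(EG - F^2) = 9

E = 4, F = 0, G = 81/4; EG - F^2 = 81


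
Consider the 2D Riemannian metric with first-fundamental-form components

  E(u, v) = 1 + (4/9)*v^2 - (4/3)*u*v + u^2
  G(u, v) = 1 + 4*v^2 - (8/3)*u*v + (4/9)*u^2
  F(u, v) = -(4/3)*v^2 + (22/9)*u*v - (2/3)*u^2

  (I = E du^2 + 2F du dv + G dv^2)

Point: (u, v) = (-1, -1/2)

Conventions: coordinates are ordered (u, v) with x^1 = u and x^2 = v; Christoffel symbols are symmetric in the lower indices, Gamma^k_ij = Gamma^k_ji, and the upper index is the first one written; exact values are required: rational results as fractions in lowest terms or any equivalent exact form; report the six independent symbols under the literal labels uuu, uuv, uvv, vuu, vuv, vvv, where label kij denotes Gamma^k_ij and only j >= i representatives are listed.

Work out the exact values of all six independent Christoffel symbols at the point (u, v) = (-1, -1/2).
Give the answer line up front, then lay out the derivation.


Answer: Gamma_uuu = -3/7, Gamma_uuv = 2/7, Gamma_uvv = -6/7, Gamma_vuu = -3/14, Gamma_vuv = 1/7, Gamma_vvv = -3/7

E = 13/9, F = 2/9, G = 10/9 at the point
E_u = -4/3, E_v = 8/9, F_u = 1/9, F_v = -10/9, G_u = 4/9, G_v = -4/3
EG - F^2 = 14/9;  g^inv = (9/14) * [[10/9, -2/9], [-2/9, 13/9]]
first-kind symbols [ij,l] = (1/2)(d_i g_jl + d_j g_il - d_l g_ij): [uu,u] = E_u/2 = -2/3, [uu,v] = F_u - E_v/2 = -1/3, [uv,u] = E_v/2 = 4/9, [uv,v] = G_u/2 = 2/9, [vv,u] = F_v - G_u/2 = -4/3, [vv,v] = G_v/2 = -2/3
Gamma^u_ij = (G*[ij,u] - F*[ij,v])/(EG - F^2), Gamma^v_ij = (E*[ij,v] - F*[ij,u])/(EG - F^2)


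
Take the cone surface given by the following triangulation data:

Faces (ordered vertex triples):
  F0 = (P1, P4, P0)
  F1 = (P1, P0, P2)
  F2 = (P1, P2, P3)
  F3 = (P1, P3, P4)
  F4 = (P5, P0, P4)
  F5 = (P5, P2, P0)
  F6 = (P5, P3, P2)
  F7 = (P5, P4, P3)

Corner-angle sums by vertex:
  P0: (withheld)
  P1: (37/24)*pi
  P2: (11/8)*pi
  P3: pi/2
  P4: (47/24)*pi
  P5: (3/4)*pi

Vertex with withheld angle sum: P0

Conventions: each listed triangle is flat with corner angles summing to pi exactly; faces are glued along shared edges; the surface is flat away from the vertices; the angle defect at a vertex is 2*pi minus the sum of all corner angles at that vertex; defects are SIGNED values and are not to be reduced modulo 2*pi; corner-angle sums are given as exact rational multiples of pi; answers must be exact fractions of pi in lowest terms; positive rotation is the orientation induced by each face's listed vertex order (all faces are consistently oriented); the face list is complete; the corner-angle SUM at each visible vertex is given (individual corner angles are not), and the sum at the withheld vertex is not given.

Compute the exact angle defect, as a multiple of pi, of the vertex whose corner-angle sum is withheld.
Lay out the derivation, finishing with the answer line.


V = 6, E = 12, F = 8; chi = V - E + F = 2
Gauss-Bonnet: total defect = 2*pi*chi = 4*pi; visible defects sum to (31/8)*pi

Answer: defect(P0) = pi/8


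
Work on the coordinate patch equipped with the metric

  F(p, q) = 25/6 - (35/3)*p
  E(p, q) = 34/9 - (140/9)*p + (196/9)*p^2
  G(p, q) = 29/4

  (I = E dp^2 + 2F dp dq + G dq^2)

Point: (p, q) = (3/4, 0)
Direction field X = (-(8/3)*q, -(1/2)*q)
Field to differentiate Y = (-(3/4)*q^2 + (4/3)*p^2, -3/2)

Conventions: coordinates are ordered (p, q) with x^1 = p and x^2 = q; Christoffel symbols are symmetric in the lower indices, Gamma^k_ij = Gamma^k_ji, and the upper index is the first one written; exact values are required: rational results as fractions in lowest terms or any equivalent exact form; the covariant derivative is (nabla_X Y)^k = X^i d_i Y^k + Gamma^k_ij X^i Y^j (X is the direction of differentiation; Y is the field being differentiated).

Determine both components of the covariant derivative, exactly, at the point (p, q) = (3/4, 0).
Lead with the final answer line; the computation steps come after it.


Answer: (nabla_X Y)^p = 0, (nabla_X Y)^q = 0

E = 157/36, F = -55/12, G = 29/4 at the point
E_p = 154/9, E_q = 0, F_p = -35/3, F_q = 0, G_p = 0, G_q = 0
EG - F^2 = 191/18;  g^inv = (18/191) * [[29/4, 55/12], [55/12, 157/36]]
first-kind symbols [ij,l] = (1/2)(d_i g_jl + d_j g_il - d_l g_ij): [pp,p] = E_p/2 = 77/9, [pp,q] = F_p - E_q/2 = -35/3, [pq,p] = E_q/2 = 0, [pq,q] = G_p/2 = 0, [qq,p] = F_q - G_p/2 = 0, [qq,q] = G_q/2 = 0
Gamma^p_ij = (G*[ij,p] - F*[ij,q])/(EG - F^2), Gamma^q_ij = (E*[ij,q] - F*[ij,p])/(EG - F^2)
Gamma_ppp = 154/191, Gamma_ppq = 0, Gamma_pqq = 0, Gamma_qpp = -210/191, Gamma_qpq = 0, Gamma_qqq = 0
X = (0, 0), Y = (3/4, -3/2) at the point


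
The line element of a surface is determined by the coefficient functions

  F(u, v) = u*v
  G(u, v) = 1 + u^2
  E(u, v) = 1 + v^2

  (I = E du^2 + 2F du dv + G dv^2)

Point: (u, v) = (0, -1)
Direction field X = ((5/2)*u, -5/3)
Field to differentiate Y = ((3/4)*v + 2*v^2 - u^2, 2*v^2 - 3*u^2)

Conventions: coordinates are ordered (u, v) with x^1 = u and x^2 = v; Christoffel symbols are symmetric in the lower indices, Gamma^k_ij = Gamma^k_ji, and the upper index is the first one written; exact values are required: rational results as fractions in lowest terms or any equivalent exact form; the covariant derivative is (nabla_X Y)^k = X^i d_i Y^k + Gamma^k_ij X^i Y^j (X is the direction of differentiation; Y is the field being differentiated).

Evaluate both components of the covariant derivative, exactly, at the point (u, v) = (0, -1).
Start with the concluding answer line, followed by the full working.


Answer: (nabla_X Y)^u = 155/24, (nabla_X Y)^v = 20/3

E = 2, F = 0, G = 1 at the point
E_u = 0, E_v = -2, F_u = -1, F_v = 0, G_u = 0, G_v = 0
EG - F^2 = 2;  g^inv = (1/2) * [[1, 0], [0, 2]]
first-kind symbols [ij,l] = (1/2)(d_i g_jl + d_j g_il - d_l g_ij): [uu,u] = E_u/2 = 0, [uu,v] = F_u - E_v/2 = 0, [uv,u] = E_v/2 = -1, [uv,v] = G_u/2 = 0, [vv,u] = F_v - G_u/2 = 0, [vv,v] = G_v/2 = 0
Gamma^u_ij = (G*[ij,u] - F*[ij,v])/(EG - F^2), Gamma^v_ij = (E*[ij,v] - F*[ij,u])/(EG - F^2)
Gamma_uuu = 0, Gamma_uuv = -1/2, Gamma_uvv = 0, Gamma_vuu = 0, Gamma_vuv = 0, Gamma_vvv = 0
X = (0, -5/3), Y = (5/4, 2) at the point


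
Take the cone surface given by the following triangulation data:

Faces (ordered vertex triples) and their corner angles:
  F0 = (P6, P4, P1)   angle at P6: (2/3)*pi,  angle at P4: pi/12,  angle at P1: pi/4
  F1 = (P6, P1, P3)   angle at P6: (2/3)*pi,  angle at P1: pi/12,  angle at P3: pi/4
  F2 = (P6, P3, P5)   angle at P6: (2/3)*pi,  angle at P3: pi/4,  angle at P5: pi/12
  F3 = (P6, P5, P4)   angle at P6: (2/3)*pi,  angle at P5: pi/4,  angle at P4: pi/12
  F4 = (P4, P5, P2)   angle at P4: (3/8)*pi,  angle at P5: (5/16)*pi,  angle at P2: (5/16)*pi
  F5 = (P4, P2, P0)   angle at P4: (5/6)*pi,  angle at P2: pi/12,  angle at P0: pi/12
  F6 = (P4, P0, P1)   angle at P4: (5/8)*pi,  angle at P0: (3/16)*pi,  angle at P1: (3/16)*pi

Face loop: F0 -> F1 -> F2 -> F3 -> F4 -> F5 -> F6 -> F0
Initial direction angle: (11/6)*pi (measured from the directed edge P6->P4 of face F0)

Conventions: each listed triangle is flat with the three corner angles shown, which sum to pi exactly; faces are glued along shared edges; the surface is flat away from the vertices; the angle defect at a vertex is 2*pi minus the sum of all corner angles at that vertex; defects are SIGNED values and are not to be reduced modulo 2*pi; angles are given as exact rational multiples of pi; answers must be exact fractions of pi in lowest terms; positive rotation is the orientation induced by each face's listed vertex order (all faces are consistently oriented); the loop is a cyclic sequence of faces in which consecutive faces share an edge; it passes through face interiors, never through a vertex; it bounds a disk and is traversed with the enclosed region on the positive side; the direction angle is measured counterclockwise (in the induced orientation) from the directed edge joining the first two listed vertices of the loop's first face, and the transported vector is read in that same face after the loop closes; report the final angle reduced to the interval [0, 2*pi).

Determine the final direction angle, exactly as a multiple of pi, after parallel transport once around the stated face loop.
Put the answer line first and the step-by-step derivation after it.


Answer: final direction angle = (7/6)*pi

enclosed vertex P4: corner angles sum to 2*pi, defect = 2*pi - 2*pi = 0
enclosed vertex P6: corner angles sum to (8/3)*pi, defect = 2*pi - (8/3)*pi = (-2/3)*pi
holonomy = initial angle + sum of enclosed defects (mod 2*pi), positive in the induced orientation
final angle = (11/6)*pi - (2/3)*pi = (7/6)*pi (mod 2*pi)


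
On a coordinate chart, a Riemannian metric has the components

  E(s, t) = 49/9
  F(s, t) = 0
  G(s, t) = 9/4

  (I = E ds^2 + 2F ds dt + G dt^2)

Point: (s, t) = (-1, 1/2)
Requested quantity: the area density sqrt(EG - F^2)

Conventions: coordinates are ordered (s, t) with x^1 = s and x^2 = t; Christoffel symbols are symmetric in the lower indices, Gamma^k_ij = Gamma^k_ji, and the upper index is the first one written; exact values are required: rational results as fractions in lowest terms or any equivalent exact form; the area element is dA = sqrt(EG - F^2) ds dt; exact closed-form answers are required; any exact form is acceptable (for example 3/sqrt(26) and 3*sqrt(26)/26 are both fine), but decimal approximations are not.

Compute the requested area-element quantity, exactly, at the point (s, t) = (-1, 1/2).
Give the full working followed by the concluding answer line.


E = 49/9, F = 0, G = 9/4; EG - F^2 = 49/4

Answer: sqrt(EG - F^2) = 7/2


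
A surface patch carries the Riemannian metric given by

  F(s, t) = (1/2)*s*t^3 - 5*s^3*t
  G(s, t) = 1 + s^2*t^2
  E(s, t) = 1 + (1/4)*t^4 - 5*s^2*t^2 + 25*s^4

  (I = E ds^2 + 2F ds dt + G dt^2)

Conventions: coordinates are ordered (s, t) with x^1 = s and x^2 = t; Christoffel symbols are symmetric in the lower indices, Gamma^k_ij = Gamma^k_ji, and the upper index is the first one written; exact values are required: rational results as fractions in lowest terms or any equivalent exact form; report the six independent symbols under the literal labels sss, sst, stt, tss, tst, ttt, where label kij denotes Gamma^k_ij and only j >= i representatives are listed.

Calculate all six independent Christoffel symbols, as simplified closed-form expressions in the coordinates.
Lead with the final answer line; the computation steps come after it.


Answer: Gamma_sss = (200*s^3 - 20*s*t^2)/(100*s^4 - 16*s^2*t^2 + t^4 + 4), Gamma_sst = (-20*s^2*t + 2*t^3)/(100*s^4 - 16*s^2*t^2 + t^4 + 4), Gamma_stt = (-20*s^3 + 2*s*t^2)/(100*s^4 - 16*s^2*t^2 + t^4 + 4), Gamma_tss = -40*s^2*t/(100*s^4 - 16*s^2*t^2 + t^4 + 4), Gamma_tst = 4*s*t^2/(100*s^4 - 16*s^2*t^2 + t^4 + 4), Gamma_ttt = 4*s^2*t/(100*s^4 - 16*s^2*t^2 + t^4 + 4)

E = 1 + (1/4)*t^4 - 5*s^2*t^2 + 25*s^4; F = (1/2)*s*t^3 - 5*s^3*t; G = 1 + s^2*t^2
Gamma^k_ij = (1/2) g^{kl} (d_i g_jl + d_j g_il - d_l g_ij), with g^inv = (1/(EG-F^2)) [[G, -F], [-F, E]]
first partials: E_s = -10*s*t^2 + 100*s^3, E_t = t^3 - 10*s^2*t, F_s = (1/2)*t^3 - 15*s^2*t, F_t = (3/2)*s*t^2 - 5*s^3, G_s = 2*s*t^2, G_t = 2*s^2*t
D = EG - F^2 = 1 + (1/4)*t^4 - 4*s^2*t^2 + 25*s^4
expanded: Gamma^s_ss = (G E_s - 2F F_s + F E_t)/(2D), Gamma^s_st = (G E_t - F G_s)/(2D), Gamma^s_tt = (2G F_t - G G_s - F G_t)/(2D), Gamma^t_ss = (2E F_s - E E_t - F E_s)/(2D), Gamma^t_st = (E G_s - F E_t)/(2D), Gamma^t_tt = (E G_t - 2F F_t + F G_s)/(2D); substitute and cancel common factors


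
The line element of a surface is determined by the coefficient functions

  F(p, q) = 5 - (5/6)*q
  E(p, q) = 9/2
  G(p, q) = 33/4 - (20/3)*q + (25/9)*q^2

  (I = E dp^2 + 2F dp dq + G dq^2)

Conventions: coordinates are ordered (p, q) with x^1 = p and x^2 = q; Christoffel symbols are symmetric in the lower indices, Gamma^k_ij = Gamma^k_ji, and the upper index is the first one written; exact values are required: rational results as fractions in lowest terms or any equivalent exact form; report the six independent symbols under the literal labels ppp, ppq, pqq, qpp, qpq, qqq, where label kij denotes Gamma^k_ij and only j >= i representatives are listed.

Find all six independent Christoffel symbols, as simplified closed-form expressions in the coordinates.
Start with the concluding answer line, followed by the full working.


Answer: Gamma_ppp = 0, Gamma_ppq = 0, Gamma_pqq = (705 - 800*q)/(850*q^2 - 1560*q + 873), Gamma_qpp = 0, Gamma_qpq = 0, Gamma_qqq = (850*q - 780)/(850*q^2 - 1560*q + 873)

E = 9/2; F = 5 - (5/6)*q; G = 33/4 - (20/3)*q + (25/9)*q^2
Gamma^k_ij = (1/2) g^{kl} (d_i g_jl + d_j g_il - d_l g_ij), with g^inv = (1/(EG-F^2)) [[G, -F], [-F, E]]
first partials: E_p = 0, E_q = 0, F_p = 0, F_q = -5/6, G_p = 0, G_q = -20/3 + (50/9)*q
D = EG - F^2 = 97/8 - (65/3)*q + (425/36)*q^2
expanded: Gamma^p_pp = (G E_p - 2F F_p + F E_q)/(2D), Gamma^p_pq = (G E_q - F G_p)/(2D), Gamma^p_qq = (2G F_q - G G_p - F G_q)/(2D), Gamma^q_pp = (2E F_p - E E_q - F E_p)/(2D), Gamma^q_pq = (E G_p - F E_q)/(2D), Gamma^q_qq = (E G_q - 2F F_q + F G_p)/(2D); substitute and cancel common factors


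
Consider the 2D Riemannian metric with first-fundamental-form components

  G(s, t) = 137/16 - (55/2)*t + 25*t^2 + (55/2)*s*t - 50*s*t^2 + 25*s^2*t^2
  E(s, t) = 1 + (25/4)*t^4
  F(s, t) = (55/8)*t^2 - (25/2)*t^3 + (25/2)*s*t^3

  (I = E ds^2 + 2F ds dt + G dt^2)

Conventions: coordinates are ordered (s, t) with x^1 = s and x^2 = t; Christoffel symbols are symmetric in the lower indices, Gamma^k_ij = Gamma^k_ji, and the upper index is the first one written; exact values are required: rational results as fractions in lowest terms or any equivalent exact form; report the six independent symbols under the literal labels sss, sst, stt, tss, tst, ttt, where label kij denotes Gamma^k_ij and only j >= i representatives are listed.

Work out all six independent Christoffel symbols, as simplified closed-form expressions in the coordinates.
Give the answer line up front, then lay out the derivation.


Answer: Gamma_sss = 0, Gamma_sst = 200*t^3/(400*s^2*t^2 - 800*s*t^2 + 440*s*t + 100*t^4 + 400*t^2 - 440*t + 137), Gamma_stt = (200*s*t^2 - 200*t^2)/(400*s^2*t^2 - 800*s*t^2 + 440*s*t + 100*t^4 + 400*t^2 - 440*t + 137), Gamma_tss = 0, Gamma_tst = (400*s*t^2 - 400*t^2 + 220*t)/(400*s^2*t^2 - 800*s*t^2 + 440*s*t + 100*t^4 + 400*t^2 - 440*t + 137), Gamma_ttt = (400*s^2*t - 800*s*t + 220*s + 400*t - 220)/(400*s^2*t^2 - 800*s*t^2 + 440*s*t + 100*t^4 + 400*t^2 - 440*t + 137)

E = 1 + (25/4)*t^4; F = (55/8)*t^2 - (25/2)*t^3 + (25/2)*s*t^3; G = 137/16 - (55/2)*t + 25*t^2 + (55/2)*s*t - 50*s*t^2 + 25*s^2*t^2
Gamma^k_ij = (1/2) g^{kl} (d_i g_jl + d_j g_il - d_l g_ij), with g^inv = (1/(EG-F^2)) [[G, -F], [-F, E]]
first partials: E_s = 0, E_t = 25*t^3, F_s = (25/2)*t^3, F_t = (55/4)*t - (75/2)*t^2 + (75/2)*s*t^2, G_s = (55/2)*t - 50*t^2 + 50*s*t^2, G_t = -55/2 + 50*t + (55/2)*s - 100*s*t + 50*s^2*t
D = EG - F^2 = 137/16 - (55/2)*t + 25*t^2 + (55/2)*s*t - 50*s*t^2 + (25/4)*t^4 + 25*s^2*t^2
expanded: Gamma^s_ss = (G E_s - 2F F_s + F E_t)/(2D), Gamma^s_st = (G E_t - F G_s)/(2D), Gamma^s_tt = (2G F_t - G G_s - F G_t)/(2D), Gamma^t_ss = (2E F_s - E E_t - F E_s)/(2D), Gamma^t_st = (E G_s - F E_t)/(2D), Gamma^t_tt = (E G_t - 2F F_t + F G_s)/(2D); substitute and cancel common factors


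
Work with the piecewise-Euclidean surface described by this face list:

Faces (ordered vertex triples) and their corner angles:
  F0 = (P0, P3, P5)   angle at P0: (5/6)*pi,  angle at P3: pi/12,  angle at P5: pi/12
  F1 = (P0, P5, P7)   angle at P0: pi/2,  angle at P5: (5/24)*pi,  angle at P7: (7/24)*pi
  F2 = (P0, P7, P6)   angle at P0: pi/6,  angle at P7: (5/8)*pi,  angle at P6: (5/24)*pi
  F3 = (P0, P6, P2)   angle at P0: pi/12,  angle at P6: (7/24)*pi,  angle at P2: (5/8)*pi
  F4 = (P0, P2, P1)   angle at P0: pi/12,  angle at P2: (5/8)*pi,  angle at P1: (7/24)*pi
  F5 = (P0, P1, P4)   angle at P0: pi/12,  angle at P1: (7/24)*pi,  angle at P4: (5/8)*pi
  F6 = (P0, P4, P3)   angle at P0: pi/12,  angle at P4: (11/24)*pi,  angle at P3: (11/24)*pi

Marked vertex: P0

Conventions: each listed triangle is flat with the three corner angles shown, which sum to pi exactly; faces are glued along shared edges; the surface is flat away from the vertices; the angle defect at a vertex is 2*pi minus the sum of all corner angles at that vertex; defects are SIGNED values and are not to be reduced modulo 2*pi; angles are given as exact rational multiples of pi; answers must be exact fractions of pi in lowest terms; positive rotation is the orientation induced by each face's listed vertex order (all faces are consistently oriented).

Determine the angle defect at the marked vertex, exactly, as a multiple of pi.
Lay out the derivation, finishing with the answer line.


Sum of corner angles at P0: (11/6)*pi
defect = 2*pi - (11/6)*pi

Answer: defect(P0) = pi/6


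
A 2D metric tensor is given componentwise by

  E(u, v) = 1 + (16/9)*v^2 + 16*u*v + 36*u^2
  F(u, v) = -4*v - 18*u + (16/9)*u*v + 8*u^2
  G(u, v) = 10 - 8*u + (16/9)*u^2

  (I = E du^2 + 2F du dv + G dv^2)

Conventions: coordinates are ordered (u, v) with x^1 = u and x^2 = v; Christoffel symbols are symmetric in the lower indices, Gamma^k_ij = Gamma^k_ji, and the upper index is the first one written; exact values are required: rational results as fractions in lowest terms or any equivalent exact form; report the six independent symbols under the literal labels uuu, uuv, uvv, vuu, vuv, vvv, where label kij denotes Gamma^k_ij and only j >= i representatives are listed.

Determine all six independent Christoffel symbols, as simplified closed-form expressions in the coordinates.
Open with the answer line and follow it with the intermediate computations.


Answer: Gamma_uuu = (162*u + 36*v)/(170*u^2 + 72*u*v - 36*u + 8*v^2 + 45), Gamma_uuv = (36*u + 8*v)/(170*u^2 + 72*u*v - 36*u + 8*v^2 + 45), Gamma_uvv = 0, Gamma_vuu = (36*u - 81)/(170*u^2 + 72*u*v - 36*u + 8*v^2 + 45), Gamma_vuv = (8*u - 18)/(170*u^2 + 72*u*v - 36*u + 8*v^2 + 45), Gamma_vvv = 0

E = 1 + (16/9)*v^2 + 16*u*v + 36*u^2; F = -4*v - 18*u + (16/9)*u*v + 8*u^2; G = 10 - 8*u + (16/9)*u^2
Gamma^k_ij = (1/2) g^{kl} (d_i g_jl + d_j g_il - d_l g_ij), with g^inv = (1/(EG-F^2)) [[G, -F], [-F, E]]
first partials: E_u = 16*v + 72*u, E_v = (32/9)*v + 16*u, F_u = -18 + (16/9)*v + 16*u, F_v = -4 + (16/9)*u, G_u = -8 + (32/9)*u, G_v = 0
D = EG - F^2 = 10 - 8*u + (16/9)*v^2 + 16*u*v + (340/9)*u^2
expanded: Gamma^u_uu = (G E_u - 2F F_u + F E_v)/(2D), Gamma^u_uv = (G E_v - F G_u)/(2D), Gamma^u_vv = (2G F_v - G G_u - F G_v)/(2D), Gamma^v_uu = (2E F_u - E E_v - F E_u)/(2D), Gamma^v_uv = (E G_u - F E_v)/(2D), Gamma^v_vv = (E G_v - 2F F_v + F G_u)/(2D); substitute and cancel common factors


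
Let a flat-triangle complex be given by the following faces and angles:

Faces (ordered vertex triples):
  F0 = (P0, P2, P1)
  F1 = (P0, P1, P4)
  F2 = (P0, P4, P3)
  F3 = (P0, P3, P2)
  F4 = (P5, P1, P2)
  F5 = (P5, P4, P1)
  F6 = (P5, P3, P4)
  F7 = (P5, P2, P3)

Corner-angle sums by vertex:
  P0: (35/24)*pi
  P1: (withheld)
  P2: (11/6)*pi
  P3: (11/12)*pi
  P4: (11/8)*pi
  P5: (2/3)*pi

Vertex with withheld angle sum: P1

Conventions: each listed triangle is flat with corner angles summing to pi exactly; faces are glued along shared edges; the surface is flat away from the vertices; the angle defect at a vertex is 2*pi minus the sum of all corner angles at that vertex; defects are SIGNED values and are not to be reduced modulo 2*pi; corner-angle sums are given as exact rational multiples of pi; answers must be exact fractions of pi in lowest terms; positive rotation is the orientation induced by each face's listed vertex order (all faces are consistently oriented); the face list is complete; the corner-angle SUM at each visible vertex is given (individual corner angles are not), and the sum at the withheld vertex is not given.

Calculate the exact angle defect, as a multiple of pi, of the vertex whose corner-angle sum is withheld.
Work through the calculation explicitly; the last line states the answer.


V = 6, E = 12, F = 8; chi = V - E + F = 2
Gauss-Bonnet: total defect = 2*pi*chi = 4*pi; visible defects sum to (15/4)*pi

Answer: defect(P1) = pi/4


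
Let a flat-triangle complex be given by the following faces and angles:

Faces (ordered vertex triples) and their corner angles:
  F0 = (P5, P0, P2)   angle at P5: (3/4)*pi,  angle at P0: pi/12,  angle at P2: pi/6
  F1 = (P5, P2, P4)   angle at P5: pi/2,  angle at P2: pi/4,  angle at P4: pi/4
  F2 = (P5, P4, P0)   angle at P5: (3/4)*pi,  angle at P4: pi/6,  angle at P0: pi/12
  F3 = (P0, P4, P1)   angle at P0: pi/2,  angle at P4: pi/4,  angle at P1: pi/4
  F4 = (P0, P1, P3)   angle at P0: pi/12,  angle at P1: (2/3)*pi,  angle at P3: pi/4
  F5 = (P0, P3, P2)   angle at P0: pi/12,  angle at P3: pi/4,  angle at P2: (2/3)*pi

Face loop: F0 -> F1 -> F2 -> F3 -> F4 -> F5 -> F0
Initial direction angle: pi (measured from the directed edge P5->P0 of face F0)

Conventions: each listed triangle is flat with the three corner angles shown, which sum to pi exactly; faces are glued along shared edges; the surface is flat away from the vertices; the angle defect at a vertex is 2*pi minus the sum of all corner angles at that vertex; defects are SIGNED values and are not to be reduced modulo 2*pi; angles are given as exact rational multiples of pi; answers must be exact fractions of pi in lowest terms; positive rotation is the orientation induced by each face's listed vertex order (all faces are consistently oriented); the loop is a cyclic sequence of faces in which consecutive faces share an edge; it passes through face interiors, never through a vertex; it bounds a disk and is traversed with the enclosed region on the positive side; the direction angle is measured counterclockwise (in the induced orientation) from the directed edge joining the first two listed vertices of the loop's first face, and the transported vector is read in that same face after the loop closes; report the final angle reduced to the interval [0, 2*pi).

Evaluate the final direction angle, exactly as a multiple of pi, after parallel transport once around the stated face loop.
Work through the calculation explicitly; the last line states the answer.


enclosed vertex P0: corner angles sum to (5/6)*pi, defect = 2*pi - (5/6)*pi = (7/6)*pi
enclosed vertex P5: corner angles sum to 2*pi, defect = 2*pi - 2*pi = 0
the final direction is the initial angle plus the enclosed defects, taken mod 2*pi in the induced orientation
final angle = pi + (7/6)*pi = pi/6 (mod 2*pi)

Answer: final direction angle = pi/6


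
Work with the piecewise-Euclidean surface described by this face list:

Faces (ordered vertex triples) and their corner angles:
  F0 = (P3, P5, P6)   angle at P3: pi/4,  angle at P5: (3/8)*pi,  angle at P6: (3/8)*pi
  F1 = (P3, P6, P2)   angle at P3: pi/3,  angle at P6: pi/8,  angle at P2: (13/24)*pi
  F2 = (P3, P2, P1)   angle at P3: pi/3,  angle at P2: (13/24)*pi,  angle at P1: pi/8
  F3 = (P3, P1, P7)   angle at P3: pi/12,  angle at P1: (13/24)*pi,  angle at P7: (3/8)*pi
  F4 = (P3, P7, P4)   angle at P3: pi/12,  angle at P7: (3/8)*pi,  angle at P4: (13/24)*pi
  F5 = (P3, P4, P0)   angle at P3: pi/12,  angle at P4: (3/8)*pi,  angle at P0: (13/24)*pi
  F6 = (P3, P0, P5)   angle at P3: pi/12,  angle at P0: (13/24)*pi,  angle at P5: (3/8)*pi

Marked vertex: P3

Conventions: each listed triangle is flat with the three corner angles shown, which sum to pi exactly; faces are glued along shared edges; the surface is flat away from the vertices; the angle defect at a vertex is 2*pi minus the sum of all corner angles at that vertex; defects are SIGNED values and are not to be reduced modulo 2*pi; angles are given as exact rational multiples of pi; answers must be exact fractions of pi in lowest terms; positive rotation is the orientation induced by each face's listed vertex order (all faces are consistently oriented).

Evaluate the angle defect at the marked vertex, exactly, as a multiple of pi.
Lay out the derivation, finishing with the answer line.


Sum of corner angles at P3: (5/4)*pi
defect = 2*pi - (5/4)*pi

Answer: defect(P3) = (3/4)*pi


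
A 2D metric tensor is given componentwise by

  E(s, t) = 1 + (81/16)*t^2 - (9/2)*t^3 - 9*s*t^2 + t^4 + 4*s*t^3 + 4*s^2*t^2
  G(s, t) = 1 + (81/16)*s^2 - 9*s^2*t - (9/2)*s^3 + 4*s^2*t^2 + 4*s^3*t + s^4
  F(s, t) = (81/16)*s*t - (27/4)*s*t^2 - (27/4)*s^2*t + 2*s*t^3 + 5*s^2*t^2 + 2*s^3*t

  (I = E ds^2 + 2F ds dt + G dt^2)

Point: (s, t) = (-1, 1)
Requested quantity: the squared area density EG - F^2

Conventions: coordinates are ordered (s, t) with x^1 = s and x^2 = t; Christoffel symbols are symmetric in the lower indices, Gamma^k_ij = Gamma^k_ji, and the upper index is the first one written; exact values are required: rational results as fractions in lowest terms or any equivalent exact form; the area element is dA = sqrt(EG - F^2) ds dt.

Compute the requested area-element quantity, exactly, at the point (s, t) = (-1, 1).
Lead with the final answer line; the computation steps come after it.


Answer: EG - F^2 = 105/8

E = 185/16, F = -65/16, G = 41/16; EG - F^2 = 105/8


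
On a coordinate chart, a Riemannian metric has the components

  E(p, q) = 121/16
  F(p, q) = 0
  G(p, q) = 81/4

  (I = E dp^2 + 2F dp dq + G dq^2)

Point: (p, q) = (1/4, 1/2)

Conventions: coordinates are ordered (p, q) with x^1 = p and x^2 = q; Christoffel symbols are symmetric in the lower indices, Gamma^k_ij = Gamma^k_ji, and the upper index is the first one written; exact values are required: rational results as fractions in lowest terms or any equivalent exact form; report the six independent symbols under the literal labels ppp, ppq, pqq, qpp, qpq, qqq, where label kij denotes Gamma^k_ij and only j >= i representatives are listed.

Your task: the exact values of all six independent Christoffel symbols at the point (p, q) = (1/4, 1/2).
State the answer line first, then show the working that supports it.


Answer: Gamma_ppp = 0, Gamma_ppq = 0, Gamma_pqq = 0, Gamma_qpp = 0, Gamma_qpq = 0, Gamma_qqq = 0

E = 121/16, F = 0, G = 81/4 at the point
E_p = 0, E_q = 0, F_p = 0, F_q = 0, G_p = 0, G_q = 0
EG - F^2 = 9801/64;  g^inv = (64/9801) * [[81/4, 0], [0, 121/16]]
first-kind symbols [ij,l] = (1/2)(d_i g_jl + d_j g_il - d_l g_ij): [pp,p] = E_p/2 = 0, [pp,q] = F_p - E_q/2 = 0, [pq,p] = E_q/2 = 0, [pq,q] = G_p/2 = 0, [qq,p] = F_q - G_p/2 = 0, [qq,q] = G_q/2 = 0
Gamma^p_ij = (G*[ij,p] - F*[ij,q])/(EG - F^2), Gamma^q_ij = (E*[ij,q] - F*[ij,p])/(EG - F^2)


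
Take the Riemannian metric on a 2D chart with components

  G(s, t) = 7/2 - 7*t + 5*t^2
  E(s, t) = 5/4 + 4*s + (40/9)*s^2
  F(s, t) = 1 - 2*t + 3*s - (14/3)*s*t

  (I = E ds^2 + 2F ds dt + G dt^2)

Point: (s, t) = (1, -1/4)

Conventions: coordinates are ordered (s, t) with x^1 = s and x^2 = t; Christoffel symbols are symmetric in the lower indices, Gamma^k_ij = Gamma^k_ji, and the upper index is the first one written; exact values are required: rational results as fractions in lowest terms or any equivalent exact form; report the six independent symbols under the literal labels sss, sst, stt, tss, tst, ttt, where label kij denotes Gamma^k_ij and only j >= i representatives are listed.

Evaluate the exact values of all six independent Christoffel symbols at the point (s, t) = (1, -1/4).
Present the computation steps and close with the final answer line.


E = 349/36, F = 17/3, G = 89/16 at the point
E_s = 116/9, E_t = 0, F_s = 25/6, F_t = -20/3, G_s = 0, G_t = -19/2
EG - F^2 = 12565/576;  g^inv = (576/12565) * [[89/16, -17/3], [-17/3, 349/36]]
first-kind symbols [ij,l] = (1/2)(d_i g_jl + d_j g_il - d_l g_ij): [ss,s] = E_s/2 = 58/9, [ss,t] = F_s - E_t/2 = 25/6, [st,s] = E_t/2 = 0, [st,t] = G_s/2 = 0, [tt,s] = F_t - G_s/2 = -20/3, [tt,t] = G_t/2 = -19/4
Gamma^s_ij = (G*[ij,s] - F*[ij,t])/(EG - F^2), Gamma^t_ij = (E*[ij,t] - F*[ij,s])/(EG - F^2)

Answer: Gamma_sss = 7048/12565, Gamma_sst = 0, Gamma_stt = -5856/12565, Gamma_tss = 2232/12565, Gamma_tst = 0, Gamma_ttt = -4764/12565


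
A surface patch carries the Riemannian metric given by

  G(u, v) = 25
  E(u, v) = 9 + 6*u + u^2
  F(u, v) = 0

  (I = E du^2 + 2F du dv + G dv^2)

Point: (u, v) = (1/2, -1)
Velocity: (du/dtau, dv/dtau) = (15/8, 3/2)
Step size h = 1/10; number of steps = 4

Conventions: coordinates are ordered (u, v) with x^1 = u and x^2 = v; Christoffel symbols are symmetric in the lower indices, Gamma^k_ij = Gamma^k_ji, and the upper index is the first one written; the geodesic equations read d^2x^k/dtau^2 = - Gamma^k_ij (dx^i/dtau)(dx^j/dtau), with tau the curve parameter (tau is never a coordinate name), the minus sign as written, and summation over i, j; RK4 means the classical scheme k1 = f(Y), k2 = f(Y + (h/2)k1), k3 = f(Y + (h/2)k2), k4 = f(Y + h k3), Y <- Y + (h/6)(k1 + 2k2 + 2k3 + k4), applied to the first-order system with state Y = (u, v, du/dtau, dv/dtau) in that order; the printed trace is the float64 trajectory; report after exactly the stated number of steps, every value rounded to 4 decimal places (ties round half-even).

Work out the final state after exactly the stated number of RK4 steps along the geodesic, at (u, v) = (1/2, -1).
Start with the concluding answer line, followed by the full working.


Answer: u = 1.1833, v = -0.4000, du/dtau = 1.5687, dv/dtau = 1.5000

f(Y) = (du/dtau, dv/dtau, -Gamma^u_ij Y'^i Y'^j, -Gamma^v_ij Y'^i Y'^j) with the Gammas evaluated at the stage position; h = 0.100000; intermediate values shown to 6 dp
step 0: u = 0.5000, v = -1.0000, du/dtau = 1.8750, dv/dtau = 1.5000
step 1:
  k1: at (u, v) = (0.500000, -1.000000), (du/dtau, dv/dtau) = (1.875000, 1.500000); Gamma_uuu = 0.285714, Gamma_uuv = 0.000000, Gamma_uvv = 0.000000, Gamma_vuu = 0.000000, Gamma_vuv = 0.000000, Gamma_vvv = 0.000000; k1 = (1.875000, 1.500000, -1.004464, 0.000000)
  k2: at (u, v) = (0.593750, -0.925000), (du/dtau, dv/dtau) = (1.824777, 1.500000); Gamma_uuu = 0.278261, Gamma_uuv = 0.000000, Gamma_uvv = 0.000000, Gamma_vuu = 0.000000, Gamma_vuv = 0.000000, Gamma_vvv = 0.000000; k2 = (1.824777, 1.500000, -0.926556, 0.000000)
  k3: at (u, v) = (0.591239, -0.925000), (du/dtau, dv/dtau) = (1.828672, 1.500000); Gamma_uuu = 0.278455, Gamma_uuv = 0.000000, Gamma_uvv = 0.000000, Gamma_vuu = 0.000000, Gamma_vuv = 0.000000, Gamma_vvv = 0.000000; k3 = (1.828672, 1.500000, -0.931167, 0.000000)
  k4: at (u, v) = (0.682867, -0.850000), (du/dtau, dv/dtau) = (1.781883, 1.500000); Gamma_uuu = 0.271528, Gamma_uuv = 0.000000, Gamma_uvv = 0.000000, Gamma_vuu = 0.000000, Gamma_vuv = 0.000000, Gamma_vvv = 0.000000; k4 = (1.781883, 1.500000, -0.862129, 0.000000)
  Y <- Y + (h/6)(k1 + 2k2 + 2k3 + k4): u = 0.6827, v = -0.8500, du/dtau = 1.7820, dv/dtau = 1.5000
step 2:
  k1: at (u, v) = (0.682730, -0.850000), (du/dtau, dv/dtau) = (1.781966, 1.500000); Gamma_uuu = 0.271538, Gamma_uuv = 0.000000, Gamma_uvv = 0.000000, Gamma_vuu = 0.000000, Gamma_vuv = 0.000000, Gamma_vvv = 0.000000; k1 = (1.781966, 1.500000, -0.862242, 0.000000)
  k2: at (u, v) = (0.771828, -0.775000), (du/dtau, dv/dtau) = (1.738854, 1.500000); Gamma_uuu = 0.265123, Gamma_uuv = 0.000000, Gamma_uvv = 0.000000, Gamma_vuu = 0.000000, Gamma_vuv = 0.000000, Gamma_vvv = 0.000000; k2 = (1.738854, 1.500000, -0.801631, 0.000000)
  k3: at (u, v) = (0.769672, -0.775000), (du/dtau, dv/dtau) = (1.741884, 1.500000); Gamma_uuu = 0.265275, Gamma_uuv = 0.000000, Gamma_uvv = 0.000000, Gamma_vuu = 0.000000, Gamma_vuv = 0.000000, Gamma_vvv = 0.000000; k3 = (1.741884, 1.500000, -0.804887, 0.000000)
  k4: at (u, v) = (0.856918, -0.700000), (du/dtau, dv/dtau) = (1.701477, 1.500000); Gamma_uuu = 0.259274, Gamma_uuv = 0.000000, Gamma_uvv = 0.000000, Gamma_vuu = 0.000000, Gamma_vuv = 0.000000, Gamma_vvv = 0.000000; k4 = (1.701477, 1.500000, -0.750606, 0.000000)
  Y <- Y + (h/6)(k1 + 2k2 + 2k3 + k4): u = 0.8568, v = -0.7000, du/dtau = 1.7015, dv/dtau = 1.5000
step 3:
  k1: at (u, v) = (0.856812, -0.700000), (du/dtau, dv/dtau) = (1.701535, 1.500000); Gamma_uuu = 0.259282, Gamma_uuv = 0.000000, Gamma_uvv = 0.000000, Gamma_vuu = 0.000000, Gamma_vuv = 0.000000, Gamma_vvv = 0.000000; k1 = (1.701535, 1.500000, -0.750677, 0.000000)
  k2: at (u, v) = (0.941888, -0.625000), (du/dtau, dv/dtau) = (1.664001, 1.500000); Gamma_uuu = 0.253686, Gamma_uuv = 0.000000, Gamma_uvv = 0.000000, Gamma_vuu = 0.000000, Gamma_vuv = 0.000000, Gamma_vvv = 0.000000; k2 = (1.664001, 1.500000, -0.702429, 0.000000)
  k3: at (u, v) = (0.940012, -0.625000), (du/dtau, dv/dtau) = (1.666413, 1.500000); Gamma_uuu = 0.253806, Gamma_uuv = 0.000000, Gamma_uvv = 0.000000, Gamma_vuu = 0.000000, Gamma_vuv = 0.000000, Gamma_vvv = 0.000000; k3 = (1.666413, 1.500000, -0.704803, 0.000000)
  k4: at (u, v) = (1.023453, -0.550000), (du/dtau, dv/dtau) = (1.631054, 1.500000); Gamma_uuu = 0.248543, Gamma_uuv = 0.000000, Gamma_uvv = 0.000000, Gamma_vuu = 0.000000, Gamma_vuv = 0.000000, Gamma_vvv = 0.000000; k4 = (1.631054, 1.500000, -0.661208, 0.000000)
  Y <- Y + (h/6)(k1 + 2k2 + 2k3 + k4): u = 1.0234, v = -0.5500, du/dtau = 1.6311, dv/dtau = 1.5000
step 4:
  k1: at (u, v) = (1.023369, -0.550000), (du/dtau, dv/dtau) = (1.631095, 1.500000); Gamma_uuu = 0.248548, Gamma_uuv = 0.000000, Gamma_uvv = 0.000000, Gamma_vuu = 0.000000, Gamma_vuv = 0.000000, Gamma_vvv = 0.000000; k1 = (1.631095, 1.500000, -0.661255, 0.000000)
  k2: at (u, v) = (1.104923, -0.475000), (du/dtau, dv/dtau) = (1.598033, 1.500000); Gamma_uuu = 0.243610, Gamma_uuv = 0.000000, Gamma_uvv = 0.000000, Gamma_vuu = 0.000000, Gamma_vuv = 0.000000, Gamma_vvv = 0.000000; k2 = (1.598033, 1.500000, -0.622109, 0.000000)
  k3: at (u, v) = (1.103270, -0.475000), (du/dtau, dv/dtau) = (1.599990, 1.500000); Gamma_uuu = 0.243708, Gamma_uuv = 0.000000, Gamma_uvv = 0.000000, Gamma_vuu = 0.000000, Gamma_vuv = 0.000000, Gamma_vvv = 0.000000; k3 = (1.599990, 1.500000, -0.623885, 0.000000)
  k4: at (u, v) = (1.183368, -0.400000), (du/dtau, dv/dtau) = (1.568707, 1.500000); Gamma_uuu = 0.239042, Gamma_uuv = 0.000000, Gamma_uvv = 0.000000, Gamma_vuu = 0.000000, Gamma_vuv = 0.000000, Gamma_vvv = 0.000000; k4 = (1.568707, 1.500000, -0.588244, 0.000000)
  Y <- Y + (h/6)(k1 + 2k2 + 2k3 + k4): u = 1.1833, v = -0.4000, du/dtau = 1.5687, dv/dtau = 1.5000
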